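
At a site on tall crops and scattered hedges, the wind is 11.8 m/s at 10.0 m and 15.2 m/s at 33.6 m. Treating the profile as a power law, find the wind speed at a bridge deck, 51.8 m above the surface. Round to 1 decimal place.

16.6 m/s

First find α: α = ln(V₂/V₁)/ln(z₂/z₁) = ln(15.2/11.8)/ln(33.6/10.0) = 0.25320/1.21194 = 0.2089
Extrapolate from 33.6 m to 51.8 m: V₃ = 15.2 × (51.8/33.6)^0.2089 = 15.2 × 1.0946 = 16.6387 m/s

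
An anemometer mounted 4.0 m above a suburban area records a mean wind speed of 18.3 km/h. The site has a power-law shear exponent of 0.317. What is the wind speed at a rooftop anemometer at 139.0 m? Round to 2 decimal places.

56.36 km/h

Power-law profile: V₂ = V₁ · (z₂/z₁)^α
V₂ = 18.3 × (139.0/4.0)^0.317 = 18.3 × (34.7500)^0.317
    = 18.3 × 3.0795 = 56.3552 km/h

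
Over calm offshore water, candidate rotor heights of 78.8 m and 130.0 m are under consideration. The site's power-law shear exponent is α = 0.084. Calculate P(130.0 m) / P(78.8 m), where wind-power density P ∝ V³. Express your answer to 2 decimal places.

1.13

Speed ratio: V_B/V_A = (z_B/z_A)^α = (130.0/78.8)^0.084 = (1.6497)^0.084 = 1.04295
Power-density ratio: P_B/P_A = (V_B/V_A)³ = (1.04295)³ = 1.13446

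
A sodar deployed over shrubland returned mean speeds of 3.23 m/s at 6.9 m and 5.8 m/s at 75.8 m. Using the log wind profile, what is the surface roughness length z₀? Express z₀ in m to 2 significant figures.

z₀ ≈ 0.34 m

Log law: V(z) ∝ ln(z/z₀). With r = V₁/V₂ = 3.23/5.8 = 0.55690,
r · ln(z₂/z₀) = ln(z₁/z₀) ⇒ ln z₀ = (ln z₁ − r·ln z₂)/(1 − r)
ln z₀ = (1.93152 − 0.55690×4.32810) / 0.44310 = -1.0805
z₀ = exp(-1.0805) = 0.3394 m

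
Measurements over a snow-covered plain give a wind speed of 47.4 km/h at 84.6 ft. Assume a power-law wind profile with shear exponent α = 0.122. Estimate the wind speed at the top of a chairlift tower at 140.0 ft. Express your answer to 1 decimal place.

Power-law profile: V₂ = V₁ · (z₂/z₁)^α
V₂ = 47.4 × (140.0/84.6)^0.122 = 47.4 × (1.6548)^0.122
    = 47.4 × 1.0634 = 50.4042 km/h

50.4 km/h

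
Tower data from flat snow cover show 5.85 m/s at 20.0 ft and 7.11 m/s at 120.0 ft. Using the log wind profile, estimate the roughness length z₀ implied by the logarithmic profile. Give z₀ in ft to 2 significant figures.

z₀ ≈ 0.0049 ft

Log law: V(z) ∝ ln(z/z₀). With r = V₁/V₂ = 5.85/7.11 = 0.82278,
r · ln(z₂/z₀) = ln(z₁/z₀) ⇒ ln z₀ = (ln z₁ − r·ln z₂)/(1 − r)
ln z₀ = (2.99573 − 0.82278×4.78749) / 0.17722 = -5.3232
z₀ = exp(-5.3232) = 0.004877 ft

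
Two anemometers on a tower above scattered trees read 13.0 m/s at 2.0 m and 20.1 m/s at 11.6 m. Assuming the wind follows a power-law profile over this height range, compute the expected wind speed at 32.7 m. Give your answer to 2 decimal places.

25.99 m/s

First find α: α = ln(V₂/V₁)/ln(z₂/z₁) = ln(20.1/13.0)/ln(11.6/2.0) = 0.43577/1.75786 = 0.2479
Extrapolate from 11.6 m to 32.7 m: V₃ = 20.1 × (32.7/11.6)^0.2479 = 20.1 × 1.2929 = 25.9880 m/s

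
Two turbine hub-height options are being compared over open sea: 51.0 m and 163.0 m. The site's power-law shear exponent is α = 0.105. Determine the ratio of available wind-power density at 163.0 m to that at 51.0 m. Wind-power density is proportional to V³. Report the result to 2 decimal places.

1.44

Speed ratio: V_B/V_A = (z_B/z_A)^α = (163.0/51.0)^0.105 = (3.1961)^0.105 = 1.12976
Power-density ratio: P_B/P_A = (V_B/V_A)³ = (1.12976)³ = 1.44196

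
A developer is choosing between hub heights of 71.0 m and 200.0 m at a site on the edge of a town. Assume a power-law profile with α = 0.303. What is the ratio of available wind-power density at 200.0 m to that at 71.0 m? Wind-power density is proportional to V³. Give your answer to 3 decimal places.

2.564

Speed ratio: V_B/V_A = (z_B/z_A)^α = (200.0/71.0)^0.303 = (2.8169)^0.303 = 1.36861
Power-density ratio: P_B/P_A = (V_B/V_A)³ = (1.36861)³ = 2.56355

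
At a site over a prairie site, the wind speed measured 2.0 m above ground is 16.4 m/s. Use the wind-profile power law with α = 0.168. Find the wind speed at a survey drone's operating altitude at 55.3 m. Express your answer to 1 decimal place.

Power-law profile: V₂ = V₁ · (z₂/z₁)^α
V₂ = 16.4 × (55.3/2.0)^0.168 = 16.4 × (27.6500)^0.168
    = 16.4 × 1.7466 = 28.6450 m/s

28.6 m/s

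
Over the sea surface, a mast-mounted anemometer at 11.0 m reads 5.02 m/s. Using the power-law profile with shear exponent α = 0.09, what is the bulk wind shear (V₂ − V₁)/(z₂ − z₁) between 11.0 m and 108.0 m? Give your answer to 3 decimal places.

0.012 m/s/m

Power law: V₂ = V₁ · (z₂/z₁)^α = 5.02 × (9.8182)^0.09 = 6.1658 m/s
ΔV/Δz = (6.1658 − 5.02)/(108.0 − 11.0) = 1.1458/97.0000 = 0.01181 m/s/m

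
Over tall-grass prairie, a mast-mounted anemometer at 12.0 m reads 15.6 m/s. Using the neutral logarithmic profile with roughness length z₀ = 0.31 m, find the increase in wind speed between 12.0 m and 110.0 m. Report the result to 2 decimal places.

Log law: V₂ = V₁ · ln(z₂/z₀)/ln(z₁/z₀) = 15.6 × 5.8717/3.6561 = 25.0535 m/s
ΔV = 25.0535 − 15.6 = 9.4535 m/s

9.45 m/s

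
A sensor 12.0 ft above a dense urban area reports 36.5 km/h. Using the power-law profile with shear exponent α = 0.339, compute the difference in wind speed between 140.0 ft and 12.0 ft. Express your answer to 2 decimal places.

47.44 km/h

Power law: V₂ = V₁ · (z₂/z₁)^α = 36.5 × (11.6667)^0.339 = 83.9436 km/h
ΔV = 83.9436 − 36.5 = 47.4436 km/h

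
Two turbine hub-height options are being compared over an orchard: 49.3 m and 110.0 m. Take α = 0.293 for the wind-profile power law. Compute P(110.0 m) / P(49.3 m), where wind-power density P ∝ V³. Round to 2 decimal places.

Speed ratio: V_B/V_A = (z_B/z_A)^α = (110.0/49.3)^0.293 = (2.2312)^0.293 = 1.26510
Power-density ratio: P_B/P_A = (V_B/V_A)³ = (1.26510)³ = 2.02475

2.02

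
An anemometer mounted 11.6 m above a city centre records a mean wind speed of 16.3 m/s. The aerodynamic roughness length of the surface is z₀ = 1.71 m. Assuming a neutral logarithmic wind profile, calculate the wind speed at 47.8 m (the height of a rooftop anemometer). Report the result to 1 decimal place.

Log law: V(z) ∝ ln(z/z₀), so V₂/V₁ = ln(z₂/z₀) / ln(z₁/z₀).
ln(47.8/1.71) = 3.3305, ln(11.6/1.71) = 1.9145
V₂ = 16.3 × 3.3305/1.9145 = 16.3 × 1.7396 = 28.3559 m/s

28.4 m/s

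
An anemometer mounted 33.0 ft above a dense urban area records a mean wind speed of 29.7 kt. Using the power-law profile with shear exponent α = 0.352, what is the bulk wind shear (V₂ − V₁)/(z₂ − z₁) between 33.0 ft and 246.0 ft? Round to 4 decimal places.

0.1434 kt/ft

Power law: V₂ = V₁ · (z₂/z₁)^α = 29.7 × (7.4545)^0.352 = 60.2350 kt
ΔV/Δz = (60.2350 − 29.7)/(246.0 − 33.0) = 30.5350/213.0000 = 0.14336 kt/ft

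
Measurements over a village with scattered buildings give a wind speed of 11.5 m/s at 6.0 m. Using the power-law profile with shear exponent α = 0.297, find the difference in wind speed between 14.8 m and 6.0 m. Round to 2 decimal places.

Power law: V₂ = V₁ · (z₂/z₁)^α = 11.5 × (2.4667)^0.297 = 15.0368 m/s
ΔV = 15.0368 − 11.5 = 3.5368 m/s

3.54 m/s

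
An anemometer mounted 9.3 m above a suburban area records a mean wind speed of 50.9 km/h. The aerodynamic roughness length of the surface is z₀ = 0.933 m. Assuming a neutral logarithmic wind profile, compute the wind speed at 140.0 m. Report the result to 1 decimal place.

Log law: V(z) ∝ ln(z/z₀), so V₂/V₁ = ln(z₂/z₀) / ln(z₁/z₀).
ln(140.0/0.933) = 5.0110, ln(9.3/0.933) = 2.2994
V₂ = 50.9 × 5.0110/2.2994 = 50.9 × 2.1793 = 110.9261 km/h

110.9 km/h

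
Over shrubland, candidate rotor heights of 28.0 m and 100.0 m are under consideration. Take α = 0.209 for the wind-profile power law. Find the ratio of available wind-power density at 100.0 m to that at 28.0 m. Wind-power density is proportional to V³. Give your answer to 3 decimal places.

Speed ratio: V_B/V_A = (z_B/z_A)^α = (100.0/28.0)^0.209 = (3.5714)^0.209 = 1.30480
Power-density ratio: P_B/P_A = (V_B/V_A)³ = (1.30480)³ = 2.22143

2.221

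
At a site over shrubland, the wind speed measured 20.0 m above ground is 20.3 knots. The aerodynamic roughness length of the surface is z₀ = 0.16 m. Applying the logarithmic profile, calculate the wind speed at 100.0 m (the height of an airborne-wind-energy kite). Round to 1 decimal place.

27.1 knots

Log law: V(z) ∝ ln(z/z₀), so V₂/V₁ = ln(z₂/z₀) / ln(z₁/z₀).
ln(100.0/0.16) = 6.4378, ln(20.0/0.16) = 4.8283
V₂ = 20.3 × 6.4378/4.8283 = 20.3 × 1.3333 = 27.0667 knots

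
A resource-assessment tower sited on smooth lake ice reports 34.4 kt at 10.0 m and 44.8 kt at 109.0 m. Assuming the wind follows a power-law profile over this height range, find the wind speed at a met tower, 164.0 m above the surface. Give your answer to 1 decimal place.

First find α: α = ln(V₂/V₁)/ln(z₂/z₁) = ln(44.8/34.4)/ln(109.0/10.0) = 0.26415/2.38876 = 0.1106
Extrapolate from 109.0 m to 164.0 m: V₃ = 44.8 × (164.0/109.0)^0.1106 = 44.8 × 1.0462 = 46.8702 kt

46.9 kt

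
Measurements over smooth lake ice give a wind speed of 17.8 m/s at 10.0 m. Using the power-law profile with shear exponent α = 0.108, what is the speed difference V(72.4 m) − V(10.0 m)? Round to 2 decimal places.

4.24 m/s

Power law: V₂ = V₁ · (z₂/z₁)^α = 17.8 × (7.2400)^0.108 = 22.0431 m/s
ΔV = 22.0431 − 17.8 = 4.2431 m/s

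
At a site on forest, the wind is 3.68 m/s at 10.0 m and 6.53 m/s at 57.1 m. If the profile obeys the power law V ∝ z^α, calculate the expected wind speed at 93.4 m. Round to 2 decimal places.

First find α: α = ln(V₂/V₁)/ln(z₂/z₁) = ln(6.53/3.68)/ln(57.1/10.0) = 0.57349/1.74222 = 0.3292
Extrapolate from 57.1 m to 93.4 m: V₃ = 6.53 × (93.4/57.1)^0.3292 = 6.53 × 1.1758 = 7.6782 m/s

7.68 m/s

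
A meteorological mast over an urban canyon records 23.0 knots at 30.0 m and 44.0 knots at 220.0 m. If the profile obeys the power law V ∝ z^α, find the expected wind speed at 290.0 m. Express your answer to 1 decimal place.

48.1 knots

First find α: α = ln(V₂/V₁)/ln(z₂/z₁) = ln(44.0/23.0)/ln(220.0/30.0) = 0.64870/1.99243 = 0.3256
Extrapolate from 220.0 m to 290.0 m: V₃ = 44.0 × (290.0/220.0)^0.3256 = 44.0 × 1.0941 = 48.1409 knots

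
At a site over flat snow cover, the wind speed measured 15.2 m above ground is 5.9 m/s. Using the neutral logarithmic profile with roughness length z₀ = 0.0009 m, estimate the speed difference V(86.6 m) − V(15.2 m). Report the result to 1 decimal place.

Log law: V₂ = V₁ · ln(z₂/z₀)/ln(z₁/z₀) = 5.9 × 11.4744/9.7344 = 6.9546 m/s
ΔV = 6.9546 − 5.9 = 1.0546 m/s

1.1 m/s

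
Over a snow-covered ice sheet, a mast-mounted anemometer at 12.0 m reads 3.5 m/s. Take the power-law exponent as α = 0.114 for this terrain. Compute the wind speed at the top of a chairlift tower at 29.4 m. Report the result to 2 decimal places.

Power-law profile: V₂ = V₁ · (z₂/z₁)^α
V₂ = 3.5 × (29.4/12.0)^0.114 = 3.5 × (2.4500)^0.114
    = 3.5 × 1.1076 = 3.8764 m/s

3.88 m/s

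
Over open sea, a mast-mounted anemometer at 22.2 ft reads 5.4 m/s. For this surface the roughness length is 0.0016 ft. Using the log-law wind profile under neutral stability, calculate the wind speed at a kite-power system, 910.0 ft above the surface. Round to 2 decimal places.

Log law: V(z) ∝ ln(z/z₀), so V₂/V₁ = ln(z₂/z₀) / ln(z₁/z₀).
ln(910.0/0.0016) = 13.2512, ln(22.2/0.0016) = 9.5378
V₂ = 5.4 × 13.2512/9.5378 = 5.4 × 1.3893 = 7.5024 m/s

7.50 m/s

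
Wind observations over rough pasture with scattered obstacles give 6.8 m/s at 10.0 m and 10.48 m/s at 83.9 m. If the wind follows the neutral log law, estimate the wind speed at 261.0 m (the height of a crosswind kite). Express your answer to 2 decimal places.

12.44 m/s

Log law: V ∝ ln(z/z₀). From the pair, with r = V₁/V₂ = 0.64885,
ln z₀ = (ln z₁ − r·ln z₂)/(1 − r) = (2.3026 − 0.64885×4.4296)/0.35115 = -1.6278 → z₀ = 0.1964 m
V₃ = V₁ · ln(z₃/z₀)/ln(z₁/z₀) = 6.8 × 7.1923/3.9304 = 12.4435 m/s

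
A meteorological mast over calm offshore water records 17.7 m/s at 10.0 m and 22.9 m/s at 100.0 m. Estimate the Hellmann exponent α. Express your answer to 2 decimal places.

Power law: V₂/V₁ = (z₂/z₁)^α ⇒ α = ln(V₂/V₁) / ln(z₂/z₁)
α = ln(22.9/17.7) / ln(100.0/10.0) = ln(1.2938) / ln(10.0000)
  = 0.25757 / 2.30259 = 0.11186

α ≈ 0.11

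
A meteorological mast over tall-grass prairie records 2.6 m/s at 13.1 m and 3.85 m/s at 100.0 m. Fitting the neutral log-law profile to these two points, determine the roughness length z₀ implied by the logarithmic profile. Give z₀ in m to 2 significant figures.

z₀ ≈ 0.19 m

Log law: V(z) ∝ ln(z/z₀). With r = V₁/V₂ = 2.6/3.85 = 0.67532,
r · ln(z₂/z₀) = ln(z₁/z₀) ⇒ ln z₀ = (ln z₁ − r·ln z₂)/(1 − r)
ln z₀ = (2.57261 − 0.67532×4.60517) / 0.32468 = -1.6551
z₀ = exp(-1.6551) = 0.1911 m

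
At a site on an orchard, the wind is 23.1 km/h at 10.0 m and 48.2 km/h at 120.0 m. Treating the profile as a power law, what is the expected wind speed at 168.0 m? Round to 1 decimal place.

First find α: α = ln(V₂/V₁)/ln(z₂/z₁) = ln(48.2/23.1)/ln(120.0/10.0) = 0.73553/2.48491 = 0.2960
Extrapolate from 120.0 m to 168.0 m: V₃ = 48.2 × (168.0/120.0)^0.2960 = 48.2 × 1.1047 = 53.2477 km/h

53.2 km/h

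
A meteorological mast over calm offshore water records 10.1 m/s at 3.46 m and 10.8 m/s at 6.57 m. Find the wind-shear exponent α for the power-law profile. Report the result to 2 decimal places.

Power law: V₂/V₁ = (z₂/z₁)^α ⇒ α = ln(V₂/V₁) / ln(z₂/z₁)
α = ln(10.8/10.1) / ln(6.57/3.46) = ln(1.0693) / ln(1.8988)
  = 0.06701 / 0.64125 = 0.10450

α ≈ 0.10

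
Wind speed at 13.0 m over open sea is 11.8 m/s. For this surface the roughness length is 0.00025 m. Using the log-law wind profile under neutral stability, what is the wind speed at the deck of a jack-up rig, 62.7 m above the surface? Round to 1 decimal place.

13.5 m/s

Log law: V(z) ∝ ln(z/z₀), so V₂/V₁ = ln(z₂/z₀) / ln(z₁/z₀).
ln(62.7/0.00025) = 12.4324, ln(13.0/0.00025) = 10.8590
V₂ = 11.8 × 12.4324/10.8590 = 11.8 × 1.1449 = 13.5098 m/s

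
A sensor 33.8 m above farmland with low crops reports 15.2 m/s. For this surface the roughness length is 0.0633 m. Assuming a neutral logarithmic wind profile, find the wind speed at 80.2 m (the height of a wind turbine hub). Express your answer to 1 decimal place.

Log law: V(z) ∝ ln(z/z₀), so V₂/V₁ = ln(z₂/z₀) / ln(z₁/z₀).
ln(80.2/0.0633) = 7.1444, ln(33.8/0.0633) = 6.2803
V₂ = 15.2 × 7.1444/6.2803 = 15.2 × 1.1376 = 17.2913 m/s

17.3 m/s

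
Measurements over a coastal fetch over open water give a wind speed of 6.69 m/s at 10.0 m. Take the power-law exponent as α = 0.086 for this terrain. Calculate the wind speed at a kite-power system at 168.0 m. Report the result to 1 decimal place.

Power-law profile: V₂ = V₁ · (z₂/z₁)^α
V₂ = 6.69 × (168.0/10.0)^0.086 = 6.69 × (16.8000)^0.086
    = 6.69 × 1.2746 = 8.5271 m/s

8.5 m/s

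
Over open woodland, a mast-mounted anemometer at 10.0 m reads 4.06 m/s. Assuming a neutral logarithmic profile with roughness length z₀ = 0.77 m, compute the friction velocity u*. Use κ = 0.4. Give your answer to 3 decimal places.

Log law: V(z) = (u*/κ) · ln(z/z₀) ⇒ u* = κ · V / ln(z/z₀)
u* = 0.4 × 4.06 / ln(10.0/0.77) = 0.4 × 4.06 / 2.5639
   = 1.6240 / 2.5639 = 0.6334 m/s

u* ≈ 0.633 m/s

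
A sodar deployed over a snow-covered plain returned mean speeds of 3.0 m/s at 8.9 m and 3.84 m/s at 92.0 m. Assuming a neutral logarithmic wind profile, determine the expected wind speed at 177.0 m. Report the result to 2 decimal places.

4.08 m/s

Log law: V ∝ ln(z/z₀). From the pair, with r = V₁/V₂ = 0.78125,
ln z₀ = (ln z₁ − r·ln z₂)/(1 − r) = (2.1861 − 0.78125×4.5218)/0.21875 = -6.1559 → z₀ = 0.002121 m
V₃ = V₁ · ln(z₃/z₀)/ln(z₁/z₀) = 3.0 × 11.3320/8.3419 = 4.0753 m/s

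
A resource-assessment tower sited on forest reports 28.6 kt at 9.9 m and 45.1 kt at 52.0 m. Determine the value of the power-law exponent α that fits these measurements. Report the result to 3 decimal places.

α ≈ 0.275

Power law: V₂/V₁ = (z₂/z₁)^α ⇒ α = ln(V₂/V₁) / ln(z₂/z₁)
α = ln(45.1/28.6) / ln(52.0/9.9) = ln(1.5769) / ln(5.2525)
  = 0.45548 / 1.65871 = 0.27460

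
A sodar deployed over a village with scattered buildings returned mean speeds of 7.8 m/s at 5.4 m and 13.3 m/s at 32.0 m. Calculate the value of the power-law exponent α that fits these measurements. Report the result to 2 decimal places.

Power law: V₂/V₁ = (z₂/z₁)^α ⇒ α = ln(V₂/V₁) / ln(z₂/z₁)
α = ln(13.3/7.8) / ln(32.0/5.4) = ln(1.7051) / ln(5.9259)
  = 0.53364 / 1.77934 = 0.29991

α ≈ 0.30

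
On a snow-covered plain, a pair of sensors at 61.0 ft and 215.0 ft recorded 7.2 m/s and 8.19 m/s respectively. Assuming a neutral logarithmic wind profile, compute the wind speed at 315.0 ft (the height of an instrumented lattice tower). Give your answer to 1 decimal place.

Log law: V ∝ ln(z/z₀). From the pair, with r = V₁/V₂ = 0.87912,
ln z₀ = (ln z₁ − r·ln z₂)/(1 − r) = (4.1109 − 0.87912×5.3706)/0.12088 = -5.0510 → z₀ = 0.006403 ft
V₃ = V₁ · ln(z₃/z₀)/ln(z₁/z₀) = 7.2 × 10.8036/9.1619 = 8.4901 m/s

8.5 m/s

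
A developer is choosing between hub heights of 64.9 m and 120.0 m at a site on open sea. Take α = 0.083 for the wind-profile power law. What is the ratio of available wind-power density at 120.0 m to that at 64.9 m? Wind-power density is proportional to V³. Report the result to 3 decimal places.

1.165

Speed ratio: V_B/V_A = (z_B/z_A)^α = (120.0/64.9)^0.083 = (1.8490)^0.083 = 1.05234
Power-density ratio: P_B/P_A = (V_B/V_A)³ = (1.05234)³ = 1.16538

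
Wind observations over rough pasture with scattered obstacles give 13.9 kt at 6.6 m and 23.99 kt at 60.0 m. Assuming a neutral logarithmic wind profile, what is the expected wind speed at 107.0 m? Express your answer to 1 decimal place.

26.6 kt

Log law: V ∝ ln(z/z₀). From the pair, with r = V₁/V₂ = 0.57941,
ln z₀ = (ln z₁ − r·ln z₂)/(1 − r) = (1.8871 − 0.57941×4.0943)/0.42059 = -1.1537 → z₀ = 0.3155 m
V₃ = V₁ · ln(z₃/z₀)/ln(z₁/z₀) = 13.9 × 5.8265/3.0407 = 26.6344 kt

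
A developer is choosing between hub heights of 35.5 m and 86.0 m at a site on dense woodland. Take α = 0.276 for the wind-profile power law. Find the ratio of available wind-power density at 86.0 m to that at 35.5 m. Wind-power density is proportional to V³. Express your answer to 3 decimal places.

Speed ratio: V_B/V_A = (z_B/z_A)^α = (86.0/35.5)^0.276 = (2.4225)^0.276 = 1.27661
Power-density ratio: P_B/P_A = (V_B/V_A)³ = (1.27661)³ = 2.08054

2.081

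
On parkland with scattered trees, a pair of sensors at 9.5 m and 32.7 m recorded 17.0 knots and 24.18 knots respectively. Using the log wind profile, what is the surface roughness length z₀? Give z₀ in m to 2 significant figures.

Log law: V(z) ∝ ln(z/z₀). With r = V₁/V₂ = 17.0/24.18 = 0.70306,
r · ln(z₂/z₀) = ln(z₁/z₀) ⇒ ln z₀ = (ln z₁ − r·ln z₂)/(1 − r)
ln z₀ = (2.25129 − 0.70306×3.48738) / 0.29694 = -0.6754
z₀ = exp(-0.6754) = 0.5090 m

z₀ ≈ 0.51 m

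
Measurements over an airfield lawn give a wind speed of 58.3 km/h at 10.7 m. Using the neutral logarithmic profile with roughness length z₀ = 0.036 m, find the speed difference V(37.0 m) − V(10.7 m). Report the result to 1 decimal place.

12.7 km/h

Log law: V₂ = V₁ · ln(z₂/z₀)/ln(z₁/z₀) = 58.3 × 6.9352/5.6945 = 71.0020 km/h
ΔV = 71.0020 − 58.3 = 12.7020 km/h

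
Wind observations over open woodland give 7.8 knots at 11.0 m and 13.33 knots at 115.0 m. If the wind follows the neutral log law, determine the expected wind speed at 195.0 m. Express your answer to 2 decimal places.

Log law: V ∝ ln(z/z₀). From the pair, with r = V₁/V₂ = 0.58515,
ln z₀ = (ln z₁ − r·ln z₂)/(1 − r) = (2.3979 − 0.58515×4.7449)/0.41485 = -0.9126 → z₀ = 0.4015 m
V₃ = V₁ · ln(z₃/z₀)/ln(z₁/z₀) = 7.8 × 6.1856/3.3105 = 14.5742 knots

14.57 knots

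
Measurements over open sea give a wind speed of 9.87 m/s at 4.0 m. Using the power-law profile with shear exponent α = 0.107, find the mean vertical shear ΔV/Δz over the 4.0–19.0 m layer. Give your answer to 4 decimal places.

0.1194 m/s/m

Power law: V₂ = V₁ · (z₂/z₁)^α = 9.87 × (4.7500)^0.107 = 11.6607 m/s
ΔV/Δz = (11.6607 − 9.87)/(19.0 − 4.0) = 1.7907/15.0000 = 0.11938 m/s/m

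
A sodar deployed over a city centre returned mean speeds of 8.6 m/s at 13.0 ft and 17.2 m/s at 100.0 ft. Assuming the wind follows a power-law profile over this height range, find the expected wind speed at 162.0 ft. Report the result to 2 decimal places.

20.26 m/s

First find α: α = ln(V₂/V₁)/ln(z₂/z₁) = ln(17.2/8.6)/ln(100.0/13.0) = 0.69315/2.04022 = 0.3397
Extrapolate from 100.0 ft to 162.0 ft: V₃ = 17.2 × (162.0/100.0)^0.3397 = 17.2 × 1.1781 = 20.2633 m/s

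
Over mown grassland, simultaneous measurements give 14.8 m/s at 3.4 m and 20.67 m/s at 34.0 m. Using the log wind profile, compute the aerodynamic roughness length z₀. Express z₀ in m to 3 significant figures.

Log law: V(z) ∝ ln(z/z₀). With r = V₁/V₂ = 14.8/20.67 = 0.71601,
r · ln(z₂/z₀) = ln(z₁/z₀) ⇒ ln z₀ = (ln z₁ − r·ln z₂)/(1 − r)
ln z₀ = (1.22378 − 0.71601×3.52636) / 0.28399 = -4.5817
z₀ = exp(-4.5817) = 0.01024 m

z₀ ≈ 0.0102 m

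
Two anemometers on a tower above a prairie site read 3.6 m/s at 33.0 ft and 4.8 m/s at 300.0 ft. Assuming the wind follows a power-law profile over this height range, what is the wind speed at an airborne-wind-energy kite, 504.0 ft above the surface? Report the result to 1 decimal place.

First find α: α = ln(V₂/V₁)/ln(z₂/z₁) = ln(4.8/3.6)/ln(300.0/33.0) = 0.28768/2.20727 = 0.1303
Extrapolate from 300.0 ft to 504.0 ft: V₃ = 4.8 × (504.0/300.0)^0.1303 = 4.8 × 1.0700 = 5.1358 m/s

5.1 m/s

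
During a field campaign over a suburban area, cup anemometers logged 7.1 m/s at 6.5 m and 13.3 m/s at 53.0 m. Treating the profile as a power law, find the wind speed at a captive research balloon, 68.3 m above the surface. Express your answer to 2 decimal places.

14.35 m/s

First find α: α = ln(V₂/V₁)/ln(z₂/z₁) = ln(13.3/7.1)/ln(53.0/6.5) = 0.62767/2.09849 = 0.2991
Extrapolate from 53.0 m to 68.3 m: V₃ = 13.3 × (68.3/53.0)^0.2991 = 13.3 × 1.0788 = 14.3482 m/s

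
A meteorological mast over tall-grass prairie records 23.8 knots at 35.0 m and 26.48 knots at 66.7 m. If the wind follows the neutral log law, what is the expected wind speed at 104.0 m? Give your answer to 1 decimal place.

28.3 knots

Log law: V ∝ ln(z/z₀). From the pair, with r = V₁/V₂ = 0.89879,
ln z₀ = (ln z₁ − r·ln z₂)/(1 − r) = (3.5553 − 0.89879×4.2002)/0.10121 = -2.1714 → z₀ = 0.1140 m
V₃ = V₁ · ln(z₃/z₀)/ln(z₁/z₀) = 23.8 × 6.8158/5.7267 = 28.3260 knots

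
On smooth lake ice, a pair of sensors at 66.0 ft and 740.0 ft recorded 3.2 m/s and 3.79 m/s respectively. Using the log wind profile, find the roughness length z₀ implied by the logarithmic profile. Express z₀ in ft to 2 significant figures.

Log law: V(z) ∝ ln(z/z₀). With r = V₁/V₂ = 3.2/3.79 = 0.84433,
r · ln(z₂/z₀) = ln(z₁/z₀) ⇒ ln z₀ = (ln z₁ − r·ln z₂)/(1 − r)
ln z₀ = (4.18965 − 0.84433×6.60665) / 0.15567 = -8.9195
z₀ = exp(-8.9195) = 0.0001338 ft

z₀ ≈ 0.00013 ft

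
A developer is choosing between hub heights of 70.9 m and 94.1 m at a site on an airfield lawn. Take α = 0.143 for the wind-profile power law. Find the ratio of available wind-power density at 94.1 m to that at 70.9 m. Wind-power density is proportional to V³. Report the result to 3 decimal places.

1.129

Speed ratio: V_B/V_A = (z_B/z_A)^α = (94.1/70.9)^0.143 = (1.3272)^0.143 = 1.04131
Power-density ratio: P_B/P_A = (V_B/V_A)³ = (1.04131)³ = 1.12913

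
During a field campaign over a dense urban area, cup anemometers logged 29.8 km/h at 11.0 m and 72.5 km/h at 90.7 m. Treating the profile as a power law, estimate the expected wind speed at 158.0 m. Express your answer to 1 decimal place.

First find α: α = ln(V₂/V₁)/ln(z₂/z₁) = ln(72.5/29.8)/ln(90.7/11.0) = 0.88908/2.10966 = 0.4214
Extrapolate from 90.7 m to 158.0 m: V₃ = 72.5 × (158.0/90.7)^0.4214 = 72.5 × 1.2635 = 91.6060 km/h

91.6 km/h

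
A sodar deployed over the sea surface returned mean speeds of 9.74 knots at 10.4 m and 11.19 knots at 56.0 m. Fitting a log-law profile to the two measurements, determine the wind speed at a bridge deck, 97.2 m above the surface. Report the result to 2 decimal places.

Log law: V ∝ ln(z/z₀). From the pair, with r = V₁/V₂ = 0.87042,
ln z₀ = (ln z₁ − r·ln z₂)/(1 − r) = (2.3418 − 0.87042×4.0254)/0.12958 = -8.9670 → z₀ = 0.0001276 m
V₃ = V₁ · ln(z₃/z₀)/ln(z₁/z₀) = 9.74 × 13.5437/11.3088 = 11.6649 knots

11.66 knots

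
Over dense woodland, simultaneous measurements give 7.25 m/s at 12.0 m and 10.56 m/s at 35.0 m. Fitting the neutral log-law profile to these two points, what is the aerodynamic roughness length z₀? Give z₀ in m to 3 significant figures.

Log law: V(z) ∝ ln(z/z₀). With r = V₁/V₂ = 7.25/10.56 = 0.68655,
r · ln(z₂/z₀) = ln(z₁/z₀) ⇒ ln z₀ = (ln z₁ − r·ln z₂)/(1 − r)
ln z₀ = (2.48491 − 0.68655×3.55535) / 0.31345 = 0.1403
z₀ = exp(0.1403) = 1.151 m

z₀ ≈ 1.15 m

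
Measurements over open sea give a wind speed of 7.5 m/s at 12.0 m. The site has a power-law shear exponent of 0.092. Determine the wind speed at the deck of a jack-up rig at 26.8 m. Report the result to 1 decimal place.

Power-law profile: V₂ = V₁ · (z₂/z₁)^α
V₂ = 7.5 × (26.8/12.0)^0.092 = 7.5 × (2.2333)^0.092
    = 7.5 × 1.0767 = 8.0754 m/s

8.1 m/s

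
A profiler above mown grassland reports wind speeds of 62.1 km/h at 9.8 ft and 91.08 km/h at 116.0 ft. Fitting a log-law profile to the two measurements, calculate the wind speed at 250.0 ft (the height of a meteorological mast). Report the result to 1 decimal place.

Log law: V ∝ ln(z/z₀). From the pair, with r = V₁/V₂ = 0.68182,
ln z₀ = (ln z₁ − r·ln z₂)/(1 − r) = (2.2824 − 0.68182×4.7536)/0.31818 = -3.0131 → z₀ = 0.04914 ft
V₃ = V₁ · ln(z₃/z₀)/ln(z₁/z₀) = 62.1 × 8.5345/5.2954 = 100.0849 km/h

100.1 km/h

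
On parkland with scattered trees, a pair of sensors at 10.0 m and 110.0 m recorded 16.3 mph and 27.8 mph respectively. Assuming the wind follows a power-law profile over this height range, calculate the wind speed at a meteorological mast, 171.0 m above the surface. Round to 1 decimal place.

30.7 mph

First find α: α = ln(V₂/V₁)/ln(z₂/z₁) = ln(27.8/16.3)/ln(110.0/10.0) = 0.53387/2.39790 = 0.2226
Extrapolate from 110.0 m to 171.0 m: V₃ = 27.8 × (171.0/110.0)^0.2226 = 27.8 × 1.1032 = 30.6693 mph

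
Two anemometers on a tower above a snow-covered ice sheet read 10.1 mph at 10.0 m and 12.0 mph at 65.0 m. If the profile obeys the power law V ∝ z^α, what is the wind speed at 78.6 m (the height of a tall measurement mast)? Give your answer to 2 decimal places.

First find α: α = ln(V₂/V₁)/ln(z₂/z₁) = ln(12.0/10.1)/ln(65.0/10.0) = 0.17237/1.87180 = 0.0921
Extrapolate from 65.0 m to 78.6 m: V₃ = 12.0 × (78.6/65.0)^0.0921 = 12.0 × 1.0176 = 12.2118 mph

12.21 mph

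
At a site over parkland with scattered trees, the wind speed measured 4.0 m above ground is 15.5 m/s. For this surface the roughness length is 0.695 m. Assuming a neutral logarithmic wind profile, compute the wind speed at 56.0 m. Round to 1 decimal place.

Log law: V(z) ∝ ln(z/z₀), so V₂/V₁ = ln(z₂/z₀) / ln(z₁/z₀).
ln(56.0/0.695) = 4.3892, ln(4.0/0.695) = 1.7501
V₂ = 15.5 × 4.3892/1.7501 = 15.5 × 2.5079 = 38.8727 m/s

38.9 m/s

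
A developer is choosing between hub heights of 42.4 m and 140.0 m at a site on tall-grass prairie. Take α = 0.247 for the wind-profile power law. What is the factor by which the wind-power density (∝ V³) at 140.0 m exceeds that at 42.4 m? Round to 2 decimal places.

Speed ratio: V_B/V_A = (z_B/z_A)^α = (140.0/42.4)^0.247 = (3.3019)^0.247 = 1.34318
Power-density ratio: P_B/P_A = (V_B/V_A)³ = (1.34318)³ = 2.42328

2.42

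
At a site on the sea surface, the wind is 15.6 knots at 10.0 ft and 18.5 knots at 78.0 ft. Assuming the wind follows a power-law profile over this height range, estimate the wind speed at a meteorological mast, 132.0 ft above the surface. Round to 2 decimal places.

First find α: α = ln(V₂/V₁)/ln(z₂/z₁) = ln(18.5/15.6)/ln(78.0/10.0) = 0.17050/2.05412 = 0.0830
Extrapolate from 78.0 ft to 132.0 ft: V₃ = 18.5 × (132.0/78.0)^0.0830 = 18.5 × 1.0446 = 19.3257 knots

19.33 knots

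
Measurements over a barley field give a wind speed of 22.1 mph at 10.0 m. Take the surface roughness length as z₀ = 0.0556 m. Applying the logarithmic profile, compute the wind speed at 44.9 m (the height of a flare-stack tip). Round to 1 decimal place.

Log law: V(z) ∝ ln(z/z₀), so V₂/V₁ = ln(z₂/z₀) / ln(z₁/z₀).
ln(44.9/0.0556) = 6.6940, ln(10.0/0.0556) = 5.1922
V₂ = 22.1 × 6.6940/5.1922 = 22.1 × 1.2893 = 28.4925 mph

28.5 mph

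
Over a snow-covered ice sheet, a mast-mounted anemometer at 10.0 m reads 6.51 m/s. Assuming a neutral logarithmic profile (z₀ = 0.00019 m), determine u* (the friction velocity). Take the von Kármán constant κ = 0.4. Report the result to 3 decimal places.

u* ≈ 0.240 m/s

Log law: V(z) = (u*/κ) · ln(z/z₀) ⇒ u* = κ · V / ln(z/z₀)
u* = 0.4 × 6.51 / ln(10.0/0.00019) = 0.4 × 6.51 / 10.8711
   = 2.6040 / 10.8711 = 0.2395 m/s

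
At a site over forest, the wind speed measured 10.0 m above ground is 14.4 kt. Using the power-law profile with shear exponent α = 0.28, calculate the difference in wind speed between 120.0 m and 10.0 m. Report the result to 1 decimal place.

14.5 kt

Power law: V₂ = V₁ · (z₂/z₁)^α = 14.4 × (12.0000)^0.28 = 28.8757 kt
ΔV = 28.8757 − 14.4 = 14.4757 kt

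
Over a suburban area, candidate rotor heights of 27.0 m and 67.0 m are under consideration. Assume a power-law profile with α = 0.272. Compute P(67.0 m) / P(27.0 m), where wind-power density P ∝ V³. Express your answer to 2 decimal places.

Speed ratio: V_B/V_A = (z_B/z_A)^α = (67.0/27.0)^0.272 = (2.4815)^0.272 = 1.28045
Power-density ratio: P_B/P_A = (V_B/V_A)³ = (1.28045)³ = 2.09935

2.10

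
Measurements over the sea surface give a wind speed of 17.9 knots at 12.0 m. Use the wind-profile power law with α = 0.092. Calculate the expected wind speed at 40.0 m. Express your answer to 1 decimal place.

Power-law profile: V₂ = V₁ · (z₂/z₁)^α
V₂ = 17.9 × (40.0/12.0)^0.092 = 17.9 × (3.3333)^0.092
    = 17.9 × 1.1171 = 19.9967 knots

20.0 knots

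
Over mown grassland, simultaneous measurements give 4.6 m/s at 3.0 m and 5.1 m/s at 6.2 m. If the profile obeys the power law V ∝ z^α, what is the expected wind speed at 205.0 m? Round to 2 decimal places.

8.39 m/s

First find α: α = ln(V₂/V₁)/ln(z₂/z₁) = ln(5.1/4.6)/ln(6.2/3.0) = 0.10318/0.72594 = 0.1421
Extrapolate from 6.2 m to 205.0 m: V₃ = 5.1 × (205.0/6.2)^0.1421 = 5.1 × 1.6442 = 8.3855 m/s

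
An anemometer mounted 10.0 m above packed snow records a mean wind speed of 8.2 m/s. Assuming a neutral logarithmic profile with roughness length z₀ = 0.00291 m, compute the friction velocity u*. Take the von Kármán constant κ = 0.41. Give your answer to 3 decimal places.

Log law: V(z) = (u*/κ) · ln(z/z₀) ⇒ u* = κ · V / ln(z/z₀)
u* = 0.41 × 8.2 / ln(10.0/0.00291) = 0.41 × 8.2 / 8.1422
   = 3.3620 / 8.1422 = 0.4129 m/s

u* ≈ 0.413 m/s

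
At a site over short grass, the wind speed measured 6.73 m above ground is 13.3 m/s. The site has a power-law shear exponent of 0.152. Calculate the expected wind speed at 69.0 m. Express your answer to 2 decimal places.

18.95 m/s

Power-law profile: V₂ = V₁ · (z₂/z₁)^α
V₂ = 13.3 × (69.0/6.73)^0.152 = 13.3 × (10.2526)^0.152
    = 13.3 × 1.4244 = 18.9452 m/s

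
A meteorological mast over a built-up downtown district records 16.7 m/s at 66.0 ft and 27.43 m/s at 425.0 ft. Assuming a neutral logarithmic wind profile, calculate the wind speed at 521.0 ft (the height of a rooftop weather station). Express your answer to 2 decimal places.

28.60 m/s

Log law: V ∝ ln(z/z₀). From the pair, with r = V₁/V₂ = 0.60882,
ln z₀ = (ln z₁ − r·ln z₂)/(1 − r) = (4.1897 − 0.60882×6.0521)/0.39118 = 1.2910 → z₀ = 3.636 ft
V₃ = V₁ · ln(z₃/z₀)/ln(z₁/z₀) = 16.7 × 4.9648/2.8987 = 28.6033 m/s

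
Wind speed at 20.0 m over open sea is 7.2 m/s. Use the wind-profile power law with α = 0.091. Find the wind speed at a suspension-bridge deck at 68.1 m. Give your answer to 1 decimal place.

Power-law profile: V₂ = V₁ · (z₂/z₁)^α
V₂ = 7.2 × (68.1/20.0)^0.091 = 7.2 × (3.4050)^0.091
    = 7.2 × 1.1180 = 8.0492 m/s

8.0 m/s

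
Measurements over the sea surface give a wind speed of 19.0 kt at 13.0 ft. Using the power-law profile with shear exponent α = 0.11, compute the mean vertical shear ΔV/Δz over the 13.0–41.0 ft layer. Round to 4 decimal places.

0.0914 kt/ft

Power law: V₂ = V₁ · (z₂/z₁)^α = 19.0 × (3.1538)^0.11 = 21.5589 kt
ΔV/Δz = (21.5589 − 19.0)/(41.0 − 13.0) = 2.5589/28.0000 = 0.09139 kt/ft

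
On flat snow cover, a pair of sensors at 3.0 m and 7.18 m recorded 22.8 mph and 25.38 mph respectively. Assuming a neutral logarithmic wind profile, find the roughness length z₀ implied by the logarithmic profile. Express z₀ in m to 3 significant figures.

z₀ ≈ 0.00134 m

Log law: V(z) ∝ ln(z/z₀). With r = V₁/V₂ = 22.8/25.38 = 0.89835,
r · ln(z₂/z₀) = ln(z₁/z₀) ⇒ ln z₀ = (ln z₁ − r·ln z₂)/(1 − r)
ln z₀ = (1.09861 − 0.89835×1.97130) / 0.10165 = -6.6135
z₀ = exp(-6.6135) = 0.001342 m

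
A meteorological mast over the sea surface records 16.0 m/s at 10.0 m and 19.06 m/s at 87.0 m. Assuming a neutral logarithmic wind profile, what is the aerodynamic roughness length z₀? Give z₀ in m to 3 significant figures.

z₀ ≈ 0.000122 m

Log law: V(z) ∝ ln(z/z₀). With r = V₁/V₂ = 16.0/19.06 = 0.83945,
r · ln(z₂/z₀) = ln(z₁/z₀) ⇒ ln z₀ = (ln z₁ − r·ln z₂)/(1 − r)
ln z₀ = (2.30259 − 0.83945×4.46591) / 0.16055 = -9.0089
z₀ = exp(-9.0089) = 0.0001223 m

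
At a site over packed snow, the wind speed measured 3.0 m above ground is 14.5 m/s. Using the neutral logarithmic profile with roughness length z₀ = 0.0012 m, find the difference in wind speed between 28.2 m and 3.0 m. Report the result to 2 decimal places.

4.15 m/s

Log law: V₂ = V₁ · ln(z₂/z₀)/ln(z₁/z₀) = 14.5 × 10.0648/7.8240 = 18.6526 m/s
ΔV = 18.6526 − 14.5 = 4.1526 m/s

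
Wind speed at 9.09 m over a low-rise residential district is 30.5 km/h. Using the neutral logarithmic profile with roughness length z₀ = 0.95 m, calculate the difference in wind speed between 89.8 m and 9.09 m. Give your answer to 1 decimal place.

Log law: V₂ = V₁ · ln(z₂/z₀)/ln(z₁/z₀) = 30.5 × 4.5489/2.2585 = 61.4314 km/h
ΔV = 61.4314 − 30.5 = 30.9314 km/h

30.9 km/h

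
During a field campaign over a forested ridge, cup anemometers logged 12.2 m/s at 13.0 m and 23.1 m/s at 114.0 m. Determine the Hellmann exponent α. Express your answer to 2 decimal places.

α ≈ 0.29

Power law: V₂/V₁ = (z₂/z₁)^α ⇒ α = ln(V₂/V₁) / ln(z₂/z₁)
α = ln(23.1/12.2) / ln(114.0/13.0) = ln(1.8934) / ln(8.7692)
  = 0.63840 / 2.17125 = 0.29402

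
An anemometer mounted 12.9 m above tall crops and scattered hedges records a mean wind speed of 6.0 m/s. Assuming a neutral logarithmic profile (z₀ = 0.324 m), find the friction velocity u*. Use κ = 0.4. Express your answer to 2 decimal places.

u* ≈ 0.65 m/s

Log law: V(z) = (u*/κ) · ln(z/z₀) ⇒ u* = κ · V / ln(z/z₀)
u* = 0.4 × 6.0 / ln(12.9/0.324) = 0.4 × 6.0 / 3.6842
   = 2.4000 / 3.6842 = 0.6514 m/s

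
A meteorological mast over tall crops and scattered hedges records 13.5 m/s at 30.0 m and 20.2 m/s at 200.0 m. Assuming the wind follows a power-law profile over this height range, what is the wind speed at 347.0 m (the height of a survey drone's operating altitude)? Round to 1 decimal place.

First find α: α = ln(V₂/V₁)/ln(z₂/z₁) = ln(20.2/13.5)/ln(200.0/30.0) = 0.40299/1.89712 = 0.2124
Extrapolate from 200.0 m to 347.0 m: V₃ = 20.2 × (347.0/200.0)^0.2124 = 20.2 × 1.1242 = 22.7083 m/s

22.7 m/s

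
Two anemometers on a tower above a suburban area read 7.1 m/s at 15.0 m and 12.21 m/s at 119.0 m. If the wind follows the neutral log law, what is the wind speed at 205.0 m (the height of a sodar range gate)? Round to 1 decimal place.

Log law: V ∝ ln(z/z₀). From the pair, with r = V₁/V₂ = 0.58149,
ln z₀ = (ln z₁ − r·ln z₂)/(1 − r) = (2.7081 − 0.58149×4.7791)/0.41851 = -0.1696 → z₀ = 0.8440 m
V₃ = V₁ · ln(z₃/z₀)/ln(z₁/z₀) = 7.1 × 5.4926/2.8776 = 13.5519 m/s

13.6 m/s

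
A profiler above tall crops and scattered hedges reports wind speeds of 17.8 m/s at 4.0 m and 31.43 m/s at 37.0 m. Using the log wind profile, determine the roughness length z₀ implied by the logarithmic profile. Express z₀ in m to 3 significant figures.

z₀ ≈ 0.219 m

Log law: V(z) ∝ ln(z/z₀). With r = V₁/V₂ = 17.8/31.43 = 0.56634,
r · ln(z₂/z₀) = ln(z₁/z₀) ⇒ ln z₀ = (ln z₁ − r·ln z₂)/(1 − r)
ln z₀ = (1.38629 − 0.56634×3.61092) / 0.43366 = -1.5189
z₀ = exp(-1.5189) = 0.2189 m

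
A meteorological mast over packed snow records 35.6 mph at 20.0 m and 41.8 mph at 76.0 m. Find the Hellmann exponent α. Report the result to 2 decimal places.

α ≈ 0.12

Power law: V₂/V₁ = (z₂/z₁)^α ⇒ α = ln(V₂/V₁) / ln(z₂/z₁)
α = ln(41.8/35.6) / ln(76.0/20.0) = ln(1.1742) / ln(3.8000)
  = 0.16055 / 1.33500 = 0.12026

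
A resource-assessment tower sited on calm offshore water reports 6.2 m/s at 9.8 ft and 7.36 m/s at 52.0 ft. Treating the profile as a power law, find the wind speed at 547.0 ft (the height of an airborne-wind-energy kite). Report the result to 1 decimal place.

First find α: α = ln(V₂/V₁)/ln(z₂/z₁) = ln(7.36/6.2)/ln(52.0/9.8) = 0.17151/1.66886 = 0.1028
Extrapolate from 52.0 ft to 547.0 ft: V₃ = 7.36 × (547.0/52.0)^0.1028 = 7.36 × 1.2736 = 9.3736 m/s

9.4 m/s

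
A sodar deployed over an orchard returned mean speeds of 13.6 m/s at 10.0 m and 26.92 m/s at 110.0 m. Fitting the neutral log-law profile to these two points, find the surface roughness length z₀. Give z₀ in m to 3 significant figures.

z₀ ≈ 0.864 m

Log law: V(z) ∝ ln(z/z₀). With r = V₁/V₂ = 13.6/26.92 = 0.50520,
r · ln(z₂/z₀) = ln(z₁/z₀) ⇒ ln z₀ = (ln z₁ − r·ln z₂)/(1 − r)
ln z₀ = (2.30259 − 0.50520×4.70048) / 0.49480 = -0.1457
z₀ = exp(-0.1457) = 0.8644 m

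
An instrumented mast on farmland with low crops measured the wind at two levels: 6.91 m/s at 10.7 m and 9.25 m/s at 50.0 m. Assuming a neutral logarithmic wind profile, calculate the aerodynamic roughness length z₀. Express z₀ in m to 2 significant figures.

z₀ ≈ 0.11 m

Log law: V(z) ∝ ln(z/z₀). With r = V₁/V₂ = 6.91/9.25 = 0.74703,
r · ln(z₂/z₀) = ln(z₁/z₀) ⇒ ln z₀ = (ln z₁ − r·ln z₂)/(1 − r)
ln z₀ = (2.37024 − 0.74703×3.91202) / 0.25297 = -2.1826
z₀ = exp(-2.1826) = 0.1127 m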